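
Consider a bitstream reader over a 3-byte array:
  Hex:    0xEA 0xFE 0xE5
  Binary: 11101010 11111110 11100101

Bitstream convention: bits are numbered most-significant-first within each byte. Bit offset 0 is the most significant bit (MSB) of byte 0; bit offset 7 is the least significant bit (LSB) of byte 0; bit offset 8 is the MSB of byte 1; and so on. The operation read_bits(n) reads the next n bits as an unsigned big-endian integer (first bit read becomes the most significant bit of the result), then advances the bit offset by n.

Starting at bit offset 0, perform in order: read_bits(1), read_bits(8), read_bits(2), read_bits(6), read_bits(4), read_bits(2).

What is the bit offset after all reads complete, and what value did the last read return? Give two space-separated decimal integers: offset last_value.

Answer: 23 2

Derivation:
Read 1: bits[0:1] width=1 -> value=1 (bin 1); offset now 1 = byte 0 bit 1; 23 bits remain
Read 2: bits[1:9] width=8 -> value=213 (bin 11010101); offset now 9 = byte 1 bit 1; 15 bits remain
Read 3: bits[9:11] width=2 -> value=3 (bin 11); offset now 11 = byte 1 bit 3; 13 bits remain
Read 4: bits[11:17] width=6 -> value=61 (bin 111101); offset now 17 = byte 2 bit 1; 7 bits remain
Read 5: bits[17:21] width=4 -> value=12 (bin 1100); offset now 21 = byte 2 bit 5; 3 bits remain
Read 6: bits[21:23] width=2 -> value=2 (bin 10); offset now 23 = byte 2 bit 7; 1 bits remain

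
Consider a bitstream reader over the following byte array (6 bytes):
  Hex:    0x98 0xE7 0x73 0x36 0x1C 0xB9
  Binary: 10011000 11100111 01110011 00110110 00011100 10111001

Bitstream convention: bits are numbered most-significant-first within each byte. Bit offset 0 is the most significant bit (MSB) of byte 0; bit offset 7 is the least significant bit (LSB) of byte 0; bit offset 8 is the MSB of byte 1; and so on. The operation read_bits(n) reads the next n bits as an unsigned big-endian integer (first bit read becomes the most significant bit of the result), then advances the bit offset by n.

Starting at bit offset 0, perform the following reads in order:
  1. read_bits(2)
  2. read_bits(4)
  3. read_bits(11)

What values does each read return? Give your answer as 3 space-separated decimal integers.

Read 1: bits[0:2] width=2 -> value=2 (bin 10); offset now 2 = byte 0 bit 2; 46 bits remain
Read 2: bits[2:6] width=4 -> value=6 (bin 0110); offset now 6 = byte 0 bit 6; 42 bits remain
Read 3: bits[6:17] width=11 -> value=462 (bin 00111001110); offset now 17 = byte 2 bit 1; 31 bits remain

Answer: 2 6 462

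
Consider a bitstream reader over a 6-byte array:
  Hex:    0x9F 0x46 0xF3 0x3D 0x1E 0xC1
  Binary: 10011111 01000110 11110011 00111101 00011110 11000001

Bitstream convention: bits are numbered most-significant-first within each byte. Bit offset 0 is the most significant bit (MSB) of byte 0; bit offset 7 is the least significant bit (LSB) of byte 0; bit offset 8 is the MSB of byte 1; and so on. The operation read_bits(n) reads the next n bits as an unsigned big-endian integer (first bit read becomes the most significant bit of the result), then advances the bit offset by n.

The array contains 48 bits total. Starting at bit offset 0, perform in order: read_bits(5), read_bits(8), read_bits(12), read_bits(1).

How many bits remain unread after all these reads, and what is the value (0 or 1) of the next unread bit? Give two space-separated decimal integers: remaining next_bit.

Read 1: bits[0:5] width=5 -> value=19 (bin 10011); offset now 5 = byte 0 bit 5; 43 bits remain
Read 2: bits[5:13] width=8 -> value=232 (bin 11101000); offset now 13 = byte 1 bit 5; 35 bits remain
Read 3: bits[13:25] width=12 -> value=3558 (bin 110111100110); offset now 25 = byte 3 bit 1; 23 bits remain
Read 4: bits[25:26] width=1 -> value=0 (bin 0); offset now 26 = byte 3 bit 2; 22 bits remain

Answer: 22 1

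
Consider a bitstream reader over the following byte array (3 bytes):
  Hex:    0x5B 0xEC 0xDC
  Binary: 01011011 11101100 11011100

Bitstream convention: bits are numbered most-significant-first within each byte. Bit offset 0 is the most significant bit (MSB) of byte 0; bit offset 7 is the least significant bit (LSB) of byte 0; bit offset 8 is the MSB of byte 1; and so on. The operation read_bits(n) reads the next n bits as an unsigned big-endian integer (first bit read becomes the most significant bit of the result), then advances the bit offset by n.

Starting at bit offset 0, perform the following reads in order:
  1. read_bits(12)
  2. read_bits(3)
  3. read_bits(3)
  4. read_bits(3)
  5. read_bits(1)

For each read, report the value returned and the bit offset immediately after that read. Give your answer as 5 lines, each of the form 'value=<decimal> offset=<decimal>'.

Read 1: bits[0:12] width=12 -> value=1470 (bin 010110111110); offset now 12 = byte 1 bit 4; 12 bits remain
Read 2: bits[12:15] width=3 -> value=6 (bin 110); offset now 15 = byte 1 bit 7; 9 bits remain
Read 3: bits[15:18] width=3 -> value=3 (bin 011); offset now 18 = byte 2 bit 2; 6 bits remain
Read 4: bits[18:21] width=3 -> value=3 (bin 011); offset now 21 = byte 2 bit 5; 3 bits remain
Read 5: bits[21:22] width=1 -> value=1 (bin 1); offset now 22 = byte 2 bit 6; 2 bits remain

Answer: value=1470 offset=12
value=6 offset=15
value=3 offset=18
value=3 offset=21
value=1 offset=22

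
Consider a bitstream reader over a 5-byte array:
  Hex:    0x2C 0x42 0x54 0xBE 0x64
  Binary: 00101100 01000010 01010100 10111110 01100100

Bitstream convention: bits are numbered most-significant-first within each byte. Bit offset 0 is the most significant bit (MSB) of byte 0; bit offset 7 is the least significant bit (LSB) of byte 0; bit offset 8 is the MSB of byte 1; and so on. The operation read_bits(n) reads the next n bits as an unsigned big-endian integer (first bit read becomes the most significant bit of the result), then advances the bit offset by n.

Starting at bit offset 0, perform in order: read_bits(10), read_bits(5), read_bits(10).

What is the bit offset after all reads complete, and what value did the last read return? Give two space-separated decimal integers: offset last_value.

Answer: 25 169

Derivation:
Read 1: bits[0:10] width=10 -> value=177 (bin 0010110001); offset now 10 = byte 1 bit 2; 30 bits remain
Read 2: bits[10:15] width=5 -> value=1 (bin 00001); offset now 15 = byte 1 bit 7; 25 bits remain
Read 3: bits[15:25] width=10 -> value=169 (bin 0010101001); offset now 25 = byte 3 bit 1; 15 bits remain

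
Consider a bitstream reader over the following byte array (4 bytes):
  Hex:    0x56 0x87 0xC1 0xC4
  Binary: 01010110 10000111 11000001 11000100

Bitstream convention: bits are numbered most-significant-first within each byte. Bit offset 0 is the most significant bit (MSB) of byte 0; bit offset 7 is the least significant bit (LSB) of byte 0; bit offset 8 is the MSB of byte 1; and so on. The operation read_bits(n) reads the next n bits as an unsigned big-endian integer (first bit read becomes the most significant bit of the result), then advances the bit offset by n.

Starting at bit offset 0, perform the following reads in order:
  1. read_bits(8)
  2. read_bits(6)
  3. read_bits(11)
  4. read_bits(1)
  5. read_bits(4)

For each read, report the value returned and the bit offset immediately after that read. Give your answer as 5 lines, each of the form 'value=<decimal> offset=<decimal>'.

Answer: value=86 offset=8
value=33 offset=14
value=1923 offset=25
value=1 offset=26
value=1 offset=30

Derivation:
Read 1: bits[0:8] width=8 -> value=86 (bin 01010110); offset now 8 = byte 1 bit 0; 24 bits remain
Read 2: bits[8:14] width=6 -> value=33 (bin 100001); offset now 14 = byte 1 bit 6; 18 bits remain
Read 3: bits[14:25] width=11 -> value=1923 (bin 11110000011); offset now 25 = byte 3 bit 1; 7 bits remain
Read 4: bits[25:26] width=1 -> value=1 (bin 1); offset now 26 = byte 3 bit 2; 6 bits remain
Read 5: bits[26:30] width=4 -> value=1 (bin 0001); offset now 30 = byte 3 bit 6; 2 bits remain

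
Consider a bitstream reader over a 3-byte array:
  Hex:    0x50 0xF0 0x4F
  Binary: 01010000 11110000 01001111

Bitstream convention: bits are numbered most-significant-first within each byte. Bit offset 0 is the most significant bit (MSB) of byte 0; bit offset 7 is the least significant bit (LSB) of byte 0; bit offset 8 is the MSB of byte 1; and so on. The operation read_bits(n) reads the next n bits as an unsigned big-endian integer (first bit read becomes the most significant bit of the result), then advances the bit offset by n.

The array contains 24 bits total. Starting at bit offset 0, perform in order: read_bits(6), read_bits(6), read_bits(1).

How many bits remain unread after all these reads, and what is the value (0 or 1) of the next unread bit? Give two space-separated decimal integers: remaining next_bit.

Answer: 11 0

Derivation:
Read 1: bits[0:6] width=6 -> value=20 (bin 010100); offset now 6 = byte 0 bit 6; 18 bits remain
Read 2: bits[6:12] width=6 -> value=15 (bin 001111); offset now 12 = byte 1 bit 4; 12 bits remain
Read 3: bits[12:13] width=1 -> value=0 (bin 0); offset now 13 = byte 1 bit 5; 11 bits remain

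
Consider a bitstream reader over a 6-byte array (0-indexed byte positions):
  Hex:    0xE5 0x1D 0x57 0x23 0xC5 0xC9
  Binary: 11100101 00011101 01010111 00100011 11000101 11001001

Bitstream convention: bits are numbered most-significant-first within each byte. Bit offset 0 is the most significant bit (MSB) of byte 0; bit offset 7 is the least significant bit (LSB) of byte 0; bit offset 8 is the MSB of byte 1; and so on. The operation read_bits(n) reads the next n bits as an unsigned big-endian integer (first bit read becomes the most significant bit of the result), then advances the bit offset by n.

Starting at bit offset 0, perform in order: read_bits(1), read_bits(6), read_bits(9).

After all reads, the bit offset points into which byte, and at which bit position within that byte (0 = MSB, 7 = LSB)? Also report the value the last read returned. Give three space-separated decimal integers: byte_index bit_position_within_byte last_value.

Read 1: bits[0:1] width=1 -> value=1 (bin 1); offset now 1 = byte 0 bit 1; 47 bits remain
Read 2: bits[1:7] width=6 -> value=50 (bin 110010); offset now 7 = byte 0 bit 7; 41 bits remain
Read 3: bits[7:16] width=9 -> value=285 (bin 100011101); offset now 16 = byte 2 bit 0; 32 bits remain

Answer: 2 0 285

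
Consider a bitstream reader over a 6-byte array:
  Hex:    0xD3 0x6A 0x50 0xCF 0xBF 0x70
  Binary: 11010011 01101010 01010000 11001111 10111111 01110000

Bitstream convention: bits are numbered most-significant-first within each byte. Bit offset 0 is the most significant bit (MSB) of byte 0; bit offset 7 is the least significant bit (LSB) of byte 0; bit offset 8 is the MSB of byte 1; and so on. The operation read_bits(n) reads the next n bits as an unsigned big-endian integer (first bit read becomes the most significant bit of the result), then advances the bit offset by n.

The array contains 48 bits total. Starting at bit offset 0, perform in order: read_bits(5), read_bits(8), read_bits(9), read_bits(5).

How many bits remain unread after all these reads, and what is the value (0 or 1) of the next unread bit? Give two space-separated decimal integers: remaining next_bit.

Answer: 21 0

Derivation:
Read 1: bits[0:5] width=5 -> value=26 (bin 11010); offset now 5 = byte 0 bit 5; 43 bits remain
Read 2: bits[5:13] width=8 -> value=109 (bin 01101101); offset now 13 = byte 1 bit 5; 35 bits remain
Read 3: bits[13:22] width=9 -> value=148 (bin 010010100); offset now 22 = byte 2 bit 6; 26 bits remain
Read 4: bits[22:27] width=5 -> value=6 (bin 00110); offset now 27 = byte 3 bit 3; 21 bits remain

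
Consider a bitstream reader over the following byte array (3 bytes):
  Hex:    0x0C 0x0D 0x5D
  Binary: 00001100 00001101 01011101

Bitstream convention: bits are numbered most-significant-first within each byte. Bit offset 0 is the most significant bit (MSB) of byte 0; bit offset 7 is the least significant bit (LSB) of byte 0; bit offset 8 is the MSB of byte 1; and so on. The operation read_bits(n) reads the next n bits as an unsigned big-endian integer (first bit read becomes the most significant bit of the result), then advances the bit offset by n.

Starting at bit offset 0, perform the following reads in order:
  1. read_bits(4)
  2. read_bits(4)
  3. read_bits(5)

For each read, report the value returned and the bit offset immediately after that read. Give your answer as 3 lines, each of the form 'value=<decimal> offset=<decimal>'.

Read 1: bits[0:4] width=4 -> value=0 (bin 0000); offset now 4 = byte 0 bit 4; 20 bits remain
Read 2: bits[4:8] width=4 -> value=12 (bin 1100); offset now 8 = byte 1 bit 0; 16 bits remain
Read 3: bits[8:13] width=5 -> value=1 (bin 00001); offset now 13 = byte 1 bit 5; 11 bits remain

Answer: value=0 offset=4
value=12 offset=8
value=1 offset=13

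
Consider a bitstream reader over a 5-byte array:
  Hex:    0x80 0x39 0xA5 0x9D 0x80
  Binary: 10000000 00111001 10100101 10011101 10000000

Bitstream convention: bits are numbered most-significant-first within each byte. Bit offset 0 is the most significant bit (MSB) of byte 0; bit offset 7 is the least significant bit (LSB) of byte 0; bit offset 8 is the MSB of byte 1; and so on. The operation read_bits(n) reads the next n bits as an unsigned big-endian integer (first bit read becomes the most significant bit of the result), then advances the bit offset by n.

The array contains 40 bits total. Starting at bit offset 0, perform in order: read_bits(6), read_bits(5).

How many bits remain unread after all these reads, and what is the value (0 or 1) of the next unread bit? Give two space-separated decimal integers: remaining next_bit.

Read 1: bits[0:6] width=6 -> value=32 (bin 100000); offset now 6 = byte 0 bit 6; 34 bits remain
Read 2: bits[6:11] width=5 -> value=1 (bin 00001); offset now 11 = byte 1 bit 3; 29 bits remain

Answer: 29 1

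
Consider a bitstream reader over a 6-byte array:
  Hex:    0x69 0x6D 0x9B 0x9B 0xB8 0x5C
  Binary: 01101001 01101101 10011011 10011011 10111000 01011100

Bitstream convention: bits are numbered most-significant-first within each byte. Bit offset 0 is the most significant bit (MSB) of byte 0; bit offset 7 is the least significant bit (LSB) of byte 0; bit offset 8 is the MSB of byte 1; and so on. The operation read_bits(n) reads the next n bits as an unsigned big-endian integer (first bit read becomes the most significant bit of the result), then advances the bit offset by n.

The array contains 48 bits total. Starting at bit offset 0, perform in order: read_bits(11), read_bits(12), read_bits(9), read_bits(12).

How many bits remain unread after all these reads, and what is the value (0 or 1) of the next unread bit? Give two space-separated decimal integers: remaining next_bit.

Answer: 4 1

Derivation:
Read 1: bits[0:11] width=11 -> value=843 (bin 01101001011); offset now 11 = byte 1 bit 3; 37 bits remain
Read 2: bits[11:23] width=12 -> value=1741 (bin 011011001101); offset now 23 = byte 2 bit 7; 25 bits remain
Read 3: bits[23:32] width=9 -> value=411 (bin 110011011); offset now 32 = byte 4 bit 0; 16 bits remain
Read 4: bits[32:44] width=12 -> value=2949 (bin 101110000101); offset now 44 = byte 5 bit 4; 4 bits remain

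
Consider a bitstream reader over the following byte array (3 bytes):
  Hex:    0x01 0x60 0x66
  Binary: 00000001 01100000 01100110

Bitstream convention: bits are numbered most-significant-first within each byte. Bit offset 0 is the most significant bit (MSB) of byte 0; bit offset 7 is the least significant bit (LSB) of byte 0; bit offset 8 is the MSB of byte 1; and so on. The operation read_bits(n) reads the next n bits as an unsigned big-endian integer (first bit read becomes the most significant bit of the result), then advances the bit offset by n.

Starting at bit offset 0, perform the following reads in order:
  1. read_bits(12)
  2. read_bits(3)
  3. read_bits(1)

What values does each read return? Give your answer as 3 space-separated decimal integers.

Read 1: bits[0:12] width=12 -> value=22 (bin 000000010110); offset now 12 = byte 1 bit 4; 12 bits remain
Read 2: bits[12:15] width=3 -> value=0 (bin 000); offset now 15 = byte 1 bit 7; 9 bits remain
Read 3: bits[15:16] width=1 -> value=0 (bin 0); offset now 16 = byte 2 bit 0; 8 bits remain

Answer: 22 0 0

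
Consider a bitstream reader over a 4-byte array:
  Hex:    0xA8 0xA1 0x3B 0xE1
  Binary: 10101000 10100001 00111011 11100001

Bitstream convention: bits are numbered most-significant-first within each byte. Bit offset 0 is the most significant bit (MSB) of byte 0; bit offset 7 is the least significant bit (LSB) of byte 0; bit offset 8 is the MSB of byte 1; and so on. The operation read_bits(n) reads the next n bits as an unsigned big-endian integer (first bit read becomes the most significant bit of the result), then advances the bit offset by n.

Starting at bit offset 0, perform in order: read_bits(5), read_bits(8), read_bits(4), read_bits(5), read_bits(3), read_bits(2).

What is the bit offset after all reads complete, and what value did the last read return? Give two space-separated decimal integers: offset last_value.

Answer: 27 3

Derivation:
Read 1: bits[0:5] width=5 -> value=21 (bin 10101); offset now 5 = byte 0 bit 5; 27 bits remain
Read 2: bits[5:13] width=8 -> value=20 (bin 00010100); offset now 13 = byte 1 bit 5; 19 bits remain
Read 3: bits[13:17] width=4 -> value=2 (bin 0010); offset now 17 = byte 2 bit 1; 15 bits remain
Read 4: bits[17:22] width=5 -> value=14 (bin 01110); offset now 22 = byte 2 bit 6; 10 bits remain
Read 5: bits[22:25] width=3 -> value=7 (bin 111); offset now 25 = byte 3 bit 1; 7 bits remain
Read 6: bits[25:27] width=2 -> value=3 (bin 11); offset now 27 = byte 3 bit 3; 5 bits remain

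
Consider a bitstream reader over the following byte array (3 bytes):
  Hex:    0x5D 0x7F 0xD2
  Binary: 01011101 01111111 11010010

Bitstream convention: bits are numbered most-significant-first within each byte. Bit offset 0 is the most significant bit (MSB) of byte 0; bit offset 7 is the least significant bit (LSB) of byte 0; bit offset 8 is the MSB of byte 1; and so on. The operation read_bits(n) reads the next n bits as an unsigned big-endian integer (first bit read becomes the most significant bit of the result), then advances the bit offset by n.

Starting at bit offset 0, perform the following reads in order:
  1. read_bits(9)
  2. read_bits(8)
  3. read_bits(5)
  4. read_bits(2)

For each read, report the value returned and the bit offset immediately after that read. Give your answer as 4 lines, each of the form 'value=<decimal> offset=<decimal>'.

Read 1: bits[0:9] width=9 -> value=186 (bin 010111010); offset now 9 = byte 1 bit 1; 15 bits remain
Read 2: bits[9:17] width=8 -> value=255 (bin 11111111); offset now 17 = byte 2 bit 1; 7 bits remain
Read 3: bits[17:22] width=5 -> value=20 (bin 10100); offset now 22 = byte 2 bit 6; 2 bits remain
Read 4: bits[22:24] width=2 -> value=2 (bin 10); offset now 24 = byte 3 bit 0; 0 bits remain

Answer: value=186 offset=9
value=255 offset=17
value=20 offset=22
value=2 offset=24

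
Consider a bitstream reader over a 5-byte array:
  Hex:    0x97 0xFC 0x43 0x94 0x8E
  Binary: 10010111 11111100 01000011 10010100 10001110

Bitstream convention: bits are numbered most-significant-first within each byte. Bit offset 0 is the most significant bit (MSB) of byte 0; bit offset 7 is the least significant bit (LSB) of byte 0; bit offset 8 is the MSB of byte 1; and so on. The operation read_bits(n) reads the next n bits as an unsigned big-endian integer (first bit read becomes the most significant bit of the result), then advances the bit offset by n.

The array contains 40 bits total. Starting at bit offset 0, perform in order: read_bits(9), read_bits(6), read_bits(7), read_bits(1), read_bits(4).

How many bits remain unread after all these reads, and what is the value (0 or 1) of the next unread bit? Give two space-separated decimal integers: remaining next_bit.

Answer: 13 1

Derivation:
Read 1: bits[0:9] width=9 -> value=303 (bin 100101111); offset now 9 = byte 1 bit 1; 31 bits remain
Read 2: bits[9:15] width=6 -> value=62 (bin 111110); offset now 15 = byte 1 bit 7; 25 bits remain
Read 3: bits[15:22] width=7 -> value=16 (bin 0010000); offset now 22 = byte 2 bit 6; 18 bits remain
Read 4: bits[22:23] width=1 -> value=1 (bin 1); offset now 23 = byte 2 bit 7; 17 bits remain
Read 5: bits[23:27] width=4 -> value=12 (bin 1100); offset now 27 = byte 3 bit 3; 13 bits remain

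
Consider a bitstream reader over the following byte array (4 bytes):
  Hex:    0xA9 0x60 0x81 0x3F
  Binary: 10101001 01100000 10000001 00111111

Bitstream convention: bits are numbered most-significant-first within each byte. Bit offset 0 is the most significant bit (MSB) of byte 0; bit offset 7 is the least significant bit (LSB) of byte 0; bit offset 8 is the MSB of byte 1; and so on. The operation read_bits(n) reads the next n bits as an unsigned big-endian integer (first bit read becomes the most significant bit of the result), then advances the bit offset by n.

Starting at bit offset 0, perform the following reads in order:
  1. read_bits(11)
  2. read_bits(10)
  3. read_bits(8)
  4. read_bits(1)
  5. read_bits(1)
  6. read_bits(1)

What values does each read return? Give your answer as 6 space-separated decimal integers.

Answer: 1355 16 39 1 1 1

Derivation:
Read 1: bits[0:11] width=11 -> value=1355 (bin 10101001011); offset now 11 = byte 1 bit 3; 21 bits remain
Read 2: bits[11:21] width=10 -> value=16 (bin 0000010000); offset now 21 = byte 2 bit 5; 11 bits remain
Read 3: bits[21:29] width=8 -> value=39 (bin 00100111); offset now 29 = byte 3 bit 5; 3 bits remain
Read 4: bits[29:30] width=1 -> value=1 (bin 1); offset now 30 = byte 3 bit 6; 2 bits remain
Read 5: bits[30:31] width=1 -> value=1 (bin 1); offset now 31 = byte 3 bit 7; 1 bits remain
Read 6: bits[31:32] width=1 -> value=1 (bin 1); offset now 32 = byte 4 bit 0; 0 bits remain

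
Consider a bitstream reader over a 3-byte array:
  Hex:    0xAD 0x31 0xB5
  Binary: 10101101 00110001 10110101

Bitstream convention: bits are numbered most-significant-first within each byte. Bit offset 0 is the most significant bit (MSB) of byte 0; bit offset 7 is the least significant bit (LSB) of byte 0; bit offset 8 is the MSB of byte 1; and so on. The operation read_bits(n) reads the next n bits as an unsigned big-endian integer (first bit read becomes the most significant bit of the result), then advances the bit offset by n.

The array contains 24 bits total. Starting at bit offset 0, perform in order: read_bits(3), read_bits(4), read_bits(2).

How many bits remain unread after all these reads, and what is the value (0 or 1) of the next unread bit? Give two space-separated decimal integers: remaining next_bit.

Answer: 15 0

Derivation:
Read 1: bits[0:3] width=3 -> value=5 (bin 101); offset now 3 = byte 0 bit 3; 21 bits remain
Read 2: bits[3:7] width=4 -> value=6 (bin 0110); offset now 7 = byte 0 bit 7; 17 bits remain
Read 3: bits[7:9] width=2 -> value=2 (bin 10); offset now 9 = byte 1 bit 1; 15 bits remain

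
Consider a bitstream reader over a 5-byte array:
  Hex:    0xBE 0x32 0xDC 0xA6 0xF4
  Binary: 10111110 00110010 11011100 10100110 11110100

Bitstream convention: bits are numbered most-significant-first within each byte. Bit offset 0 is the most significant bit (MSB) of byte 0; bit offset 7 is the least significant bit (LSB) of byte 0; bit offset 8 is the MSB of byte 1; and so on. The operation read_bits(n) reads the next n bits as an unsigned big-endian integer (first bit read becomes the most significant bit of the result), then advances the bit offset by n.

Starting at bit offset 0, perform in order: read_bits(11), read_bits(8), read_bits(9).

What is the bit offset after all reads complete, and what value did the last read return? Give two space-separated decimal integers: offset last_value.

Read 1: bits[0:11] width=11 -> value=1521 (bin 10111110001); offset now 11 = byte 1 bit 3; 29 bits remain
Read 2: bits[11:19] width=8 -> value=150 (bin 10010110); offset now 19 = byte 2 bit 3; 21 bits remain
Read 3: bits[19:28] width=9 -> value=458 (bin 111001010); offset now 28 = byte 3 bit 4; 12 bits remain

Answer: 28 458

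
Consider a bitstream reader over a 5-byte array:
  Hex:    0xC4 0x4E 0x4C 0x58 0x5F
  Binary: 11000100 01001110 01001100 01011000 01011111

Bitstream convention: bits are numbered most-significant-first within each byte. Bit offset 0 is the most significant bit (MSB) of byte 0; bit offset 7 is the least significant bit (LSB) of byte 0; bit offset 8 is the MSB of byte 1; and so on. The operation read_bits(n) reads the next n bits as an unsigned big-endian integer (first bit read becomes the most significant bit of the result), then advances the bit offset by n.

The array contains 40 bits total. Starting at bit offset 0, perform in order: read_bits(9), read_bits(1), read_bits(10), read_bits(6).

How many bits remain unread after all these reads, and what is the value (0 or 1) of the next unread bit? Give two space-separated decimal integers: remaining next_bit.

Answer: 14 0

Derivation:
Read 1: bits[0:9] width=9 -> value=392 (bin 110001000); offset now 9 = byte 1 bit 1; 31 bits remain
Read 2: bits[9:10] width=1 -> value=1 (bin 1); offset now 10 = byte 1 bit 2; 30 bits remain
Read 3: bits[10:20] width=10 -> value=228 (bin 0011100100); offset now 20 = byte 2 bit 4; 20 bits remain
Read 4: bits[20:26] width=6 -> value=49 (bin 110001); offset now 26 = byte 3 bit 2; 14 bits remain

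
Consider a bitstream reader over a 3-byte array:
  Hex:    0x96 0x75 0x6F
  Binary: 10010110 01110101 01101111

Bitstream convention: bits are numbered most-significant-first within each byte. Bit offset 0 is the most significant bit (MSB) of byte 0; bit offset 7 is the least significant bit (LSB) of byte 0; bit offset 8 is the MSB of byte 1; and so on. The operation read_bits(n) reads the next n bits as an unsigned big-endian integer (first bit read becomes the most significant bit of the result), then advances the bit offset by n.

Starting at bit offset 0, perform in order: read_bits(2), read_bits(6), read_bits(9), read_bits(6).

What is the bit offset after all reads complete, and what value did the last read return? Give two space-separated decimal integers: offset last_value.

Answer: 23 55

Derivation:
Read 1: bits[0:2] width=2 -> value=2 (bin 10); offset now 2 = byte 0 bit 2; 22 bits remain
Read 2: bits[2:8] width=6 -> value=22 (bin 010110); offset now 8 = byte 1 bit 0; 16 bits remain
Read 3: bits[8:17] width=9 -> value=234 (bin 011101010); offset now 17 = byte 2 bit 1; 7 bits remain
Read 4: bits[17:23] width=6 -> value=55 (bin 110111); offset now 23 = byte 2 bit 7; 1 bits remain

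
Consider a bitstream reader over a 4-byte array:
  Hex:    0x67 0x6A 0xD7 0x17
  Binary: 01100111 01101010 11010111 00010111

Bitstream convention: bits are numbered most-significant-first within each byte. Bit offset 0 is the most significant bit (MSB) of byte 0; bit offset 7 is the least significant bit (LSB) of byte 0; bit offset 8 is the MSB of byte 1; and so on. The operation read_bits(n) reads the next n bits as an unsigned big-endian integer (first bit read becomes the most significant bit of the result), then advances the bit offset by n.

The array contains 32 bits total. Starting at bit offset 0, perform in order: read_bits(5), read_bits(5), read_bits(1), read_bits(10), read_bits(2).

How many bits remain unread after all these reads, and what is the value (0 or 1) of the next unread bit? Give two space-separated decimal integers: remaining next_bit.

Read 1: bits[0:5] width=5 -> value=12 (bin 01100); offset now 5 = byte 0 bit 5; 27 bits remain
Read 2: bits[5:10] width=5 -> value=29 (bin 11101); offset now 10 = byte 1 bit 2; 22 bits remain
Read 3: bits[10:11] width=1 -> value=1 (bin 1); offset now 11 = byte 1 bit 3; 21 bits remain
Read 4: bits[11:21] width=10 -> value=346 (bin 0101011010); offset now 21 = byte 2 bit 5; 11 bits remain
Read 5: bits[21:23] width=2 -> value=3 (bin 11); offset now 23 = byte 2 bit 7; 9 bits remain

Answer: 9 1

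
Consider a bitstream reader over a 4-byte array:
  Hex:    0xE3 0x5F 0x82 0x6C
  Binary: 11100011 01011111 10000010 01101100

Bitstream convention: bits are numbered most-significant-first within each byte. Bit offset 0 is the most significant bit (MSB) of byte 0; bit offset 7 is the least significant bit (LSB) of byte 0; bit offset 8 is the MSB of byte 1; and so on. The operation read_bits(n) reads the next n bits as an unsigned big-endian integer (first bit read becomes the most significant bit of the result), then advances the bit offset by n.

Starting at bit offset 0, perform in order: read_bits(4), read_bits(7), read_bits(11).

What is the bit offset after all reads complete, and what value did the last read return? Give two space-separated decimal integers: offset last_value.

Read 1: bits[0:4] width=4 -> value=14 (bin 1110); offset now 4 = byte 0 bit 4; 28 bits remain
Read 2: bits[4:11] width=7 -> value=26 (bin 0011010); offset now 11 = byte 1 bit 3; 21 bits remain
Read 3: bits[11:22] width=11 -> value=2016 (bin 11111100000); offset now 22 = byte 2 bit 6; 10 bits remain

Answer: 22 2016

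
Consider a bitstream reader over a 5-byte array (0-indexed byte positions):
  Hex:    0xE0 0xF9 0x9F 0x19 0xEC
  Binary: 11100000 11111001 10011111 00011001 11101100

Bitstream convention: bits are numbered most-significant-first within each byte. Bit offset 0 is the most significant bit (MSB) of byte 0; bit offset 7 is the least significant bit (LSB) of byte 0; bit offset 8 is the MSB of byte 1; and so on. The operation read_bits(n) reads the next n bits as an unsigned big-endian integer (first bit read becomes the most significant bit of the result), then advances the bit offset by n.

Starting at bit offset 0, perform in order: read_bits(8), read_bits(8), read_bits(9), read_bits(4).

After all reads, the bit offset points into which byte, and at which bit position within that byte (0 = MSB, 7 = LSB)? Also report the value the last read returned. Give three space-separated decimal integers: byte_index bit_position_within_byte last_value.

Read 1: bits[0:8] width=8 -> value=224 (bin 11100000); offset now 8 = byte 1 bit 0; 32 bits remain
Read 2: bits[8:16] width=8 -> value=249 (bin 11111001); offset now 16 = byte 2 bit 0; 24 bits remain
Read 3: bits[16:25] width=9 -> value=318 (bin 100111110); offset now 25 = byte 3 bit 1; 15 bits remain
Read 4: bits[25:29] width=4 -> value=3 (bin 0011); offset now 29 = byte 3 bit 5; 11 bits remain

Answer: 3 5 3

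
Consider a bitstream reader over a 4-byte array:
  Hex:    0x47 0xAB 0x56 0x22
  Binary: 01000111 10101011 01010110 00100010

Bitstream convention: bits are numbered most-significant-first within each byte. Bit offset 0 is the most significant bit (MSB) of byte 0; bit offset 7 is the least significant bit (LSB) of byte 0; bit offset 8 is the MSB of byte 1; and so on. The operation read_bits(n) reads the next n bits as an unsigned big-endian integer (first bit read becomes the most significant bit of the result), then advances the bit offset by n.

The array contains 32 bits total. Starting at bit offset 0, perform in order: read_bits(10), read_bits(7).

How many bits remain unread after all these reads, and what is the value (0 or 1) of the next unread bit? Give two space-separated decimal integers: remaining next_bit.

Answer: 15 1

Derivation:
Read 1: bits[0:10] width=10 -> value=286 (bin 0100011110); offset now 10 = byte 1 bit 2; 22 bits remain
Read 2: bits[10:17] width=7 -> value=86 (bin 1010110); offset now 17 = byte 2 bit 1; 15 bits remain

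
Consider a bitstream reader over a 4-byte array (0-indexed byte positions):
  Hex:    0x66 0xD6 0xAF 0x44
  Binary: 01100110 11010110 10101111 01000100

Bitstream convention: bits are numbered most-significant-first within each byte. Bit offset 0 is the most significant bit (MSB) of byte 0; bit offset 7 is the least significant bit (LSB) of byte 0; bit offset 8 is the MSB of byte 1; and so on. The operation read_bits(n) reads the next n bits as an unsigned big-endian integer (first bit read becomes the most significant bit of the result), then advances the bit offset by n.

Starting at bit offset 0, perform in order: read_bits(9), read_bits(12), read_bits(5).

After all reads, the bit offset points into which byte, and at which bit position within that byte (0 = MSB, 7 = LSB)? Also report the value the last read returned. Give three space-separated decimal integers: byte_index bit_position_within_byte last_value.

Answer: 3 2 29

Derivation:
Read 1: bits[0:9] width=9 -> value=205 (bin 011001101); offset now 9 = byte 1 bit 1; 23 bits remain
Read 2: bits[9:21] width=12 -> value=2773 (bin 101011010101); offset now 21 = byte 2 bit 5; 11 bits remain
Read 3: bits[21:26] width=5 -> value=29 (bin 11101); offset now 26 = byte 3 bit 2; 6 bits remain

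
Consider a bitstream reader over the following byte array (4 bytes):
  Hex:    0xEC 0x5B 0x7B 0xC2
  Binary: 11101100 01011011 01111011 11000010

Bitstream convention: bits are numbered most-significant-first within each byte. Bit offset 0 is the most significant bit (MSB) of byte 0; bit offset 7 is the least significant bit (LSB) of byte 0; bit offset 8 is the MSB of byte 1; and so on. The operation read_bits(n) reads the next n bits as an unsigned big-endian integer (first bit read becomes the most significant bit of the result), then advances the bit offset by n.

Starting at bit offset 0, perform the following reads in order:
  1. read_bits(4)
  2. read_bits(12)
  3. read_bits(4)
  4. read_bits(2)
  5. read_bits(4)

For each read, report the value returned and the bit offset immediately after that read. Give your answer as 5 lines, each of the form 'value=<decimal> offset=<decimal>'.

Read 1: bits[0:4] width=4 -> value=14 (bin 1110); offset now 4 = byte 0 bit 4; 28 bits remain
Read 2: bits[4:16] width=12 -> value=3163 (bin 110001011011); offset now 16 = byte 2 bit 0; 16 bits remain
Read 3: bits[16:20] width=4 -> value=7 (bin 0111); offset now 20 = byte 2 bit 4; 12 bits remain
Read 4: bits[20:22] width=2 -> value=2 (bin 10); offset now 22 = byte 2 bit 6; 10 bits remain
Read 5: bits[22:26] width=4 -> value=15 (bin 1111); offset now 26 = byte 3 bit 2; 6 bits remain

Answer: value=14 offset=4
value=3163 offset=16
value=7 offset=20
value=2 offset=22
value=15 offset=26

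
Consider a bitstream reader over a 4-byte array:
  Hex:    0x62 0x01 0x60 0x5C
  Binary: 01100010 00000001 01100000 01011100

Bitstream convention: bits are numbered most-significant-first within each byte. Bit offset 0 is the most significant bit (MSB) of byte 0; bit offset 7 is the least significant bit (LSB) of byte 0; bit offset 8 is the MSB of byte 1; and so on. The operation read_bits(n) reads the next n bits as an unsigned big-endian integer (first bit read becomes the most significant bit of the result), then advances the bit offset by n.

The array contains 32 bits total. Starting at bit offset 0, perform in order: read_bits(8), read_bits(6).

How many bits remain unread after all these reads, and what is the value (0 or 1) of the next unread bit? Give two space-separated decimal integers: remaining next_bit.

Answer: 18 0

Derivation:
Read 1: bits[0:8] width=8 -> value=98 (bin 01100010); offset now 8 = byte 1 bit 0; 24 bits remain
Read 2: bits[8:14] width=6 -> value=0 (bin 000000); offset now 14 = byte 1 bit 6; 18 bits remain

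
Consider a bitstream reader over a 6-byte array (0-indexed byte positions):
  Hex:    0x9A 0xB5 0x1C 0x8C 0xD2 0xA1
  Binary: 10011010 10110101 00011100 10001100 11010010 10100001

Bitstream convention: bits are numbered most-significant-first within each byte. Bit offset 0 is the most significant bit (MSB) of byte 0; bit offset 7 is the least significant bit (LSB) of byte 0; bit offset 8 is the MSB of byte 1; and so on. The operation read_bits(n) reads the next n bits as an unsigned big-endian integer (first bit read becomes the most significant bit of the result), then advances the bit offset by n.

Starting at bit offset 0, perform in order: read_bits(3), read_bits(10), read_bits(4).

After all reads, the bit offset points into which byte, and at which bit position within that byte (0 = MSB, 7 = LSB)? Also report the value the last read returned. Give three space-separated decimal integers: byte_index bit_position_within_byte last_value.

Answer: 2 1 10

Derivation:
Read 1: bits[0:3] width=3 -> value=4 (bin 100); offset now 3 = byte 0 bit 3; 45 bits remain
Read 2: bits[3:13] width=10 -> value=854 (bin 1101010110); offset now 13 = byte 1 bit 5; 35 bits remain
Read 3: bits[13:17] width=4 -> value=10 (bin 1010); offset now 17 = byte 2 bit 1; 31 bits remain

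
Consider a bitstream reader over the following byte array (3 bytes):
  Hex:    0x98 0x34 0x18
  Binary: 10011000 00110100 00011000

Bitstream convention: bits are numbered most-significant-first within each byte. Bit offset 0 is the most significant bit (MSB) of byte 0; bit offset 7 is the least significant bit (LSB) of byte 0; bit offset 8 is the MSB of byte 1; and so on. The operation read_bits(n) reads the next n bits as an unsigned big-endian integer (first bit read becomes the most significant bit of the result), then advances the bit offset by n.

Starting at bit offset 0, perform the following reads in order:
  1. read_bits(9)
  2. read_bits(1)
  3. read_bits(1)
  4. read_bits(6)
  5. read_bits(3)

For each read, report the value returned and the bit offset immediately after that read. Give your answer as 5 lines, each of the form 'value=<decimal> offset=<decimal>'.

Answer: value=304 offset=9
value=0 offset=10
value=1 offset=11
value=40 offset=17
value=1 offset=20

Derivation:
Read 1: bits[0:9] width=9 -> value=304 (bin 100110000); offset now 9 = byte 1 bit 1; 15 bits remain
Read 2: bits[9:10] width=1 -> value=0 (bin 0); offset now 10 = byte 1 bit 2; 14 bits remain
Read 3: bits[10:11] width=1 -> value=1 (bin 1); offset now 11 = byte 1 bit 3; 13 bits remain
Read 4: bits[11:17] width=6 -> value=40 (bin 101000); offset now 17 = byte 2 bit 1; 7 bits remain
Read 5: bits[17:20] width=3 -> value=1 (bin 001); offset now 20 = byte 2 bit 4; 4 bits remain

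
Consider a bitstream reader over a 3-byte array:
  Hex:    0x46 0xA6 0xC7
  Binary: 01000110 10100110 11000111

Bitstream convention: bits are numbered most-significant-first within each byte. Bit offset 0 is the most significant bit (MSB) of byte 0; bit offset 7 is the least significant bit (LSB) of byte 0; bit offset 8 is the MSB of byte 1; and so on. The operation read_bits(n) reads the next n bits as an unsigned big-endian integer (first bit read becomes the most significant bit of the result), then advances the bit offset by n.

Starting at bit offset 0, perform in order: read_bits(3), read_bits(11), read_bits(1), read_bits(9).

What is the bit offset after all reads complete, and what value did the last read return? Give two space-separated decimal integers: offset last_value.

Answer: 24 199

Derivation:
Read 1: bits[0:3] width=3 -> value=2 (bin 010); offset now 3 = byte 0 bit 3; 21 bits remain
Read 2: bits[3:14] width=11 -> value=425 (bin 00110101001); offset now 14 = byte 1 bit 6; 10 bits remain
Read 3: bits[14:15] width=1 -> value=1 (bin 1); offset now 15 = byte 1 bit 7; 9 bits remain
Read 4: bits[15:24] width=9 -> value=199 (bin 011000111); offset now 24 = byte 3 bit 0; 0 bits remain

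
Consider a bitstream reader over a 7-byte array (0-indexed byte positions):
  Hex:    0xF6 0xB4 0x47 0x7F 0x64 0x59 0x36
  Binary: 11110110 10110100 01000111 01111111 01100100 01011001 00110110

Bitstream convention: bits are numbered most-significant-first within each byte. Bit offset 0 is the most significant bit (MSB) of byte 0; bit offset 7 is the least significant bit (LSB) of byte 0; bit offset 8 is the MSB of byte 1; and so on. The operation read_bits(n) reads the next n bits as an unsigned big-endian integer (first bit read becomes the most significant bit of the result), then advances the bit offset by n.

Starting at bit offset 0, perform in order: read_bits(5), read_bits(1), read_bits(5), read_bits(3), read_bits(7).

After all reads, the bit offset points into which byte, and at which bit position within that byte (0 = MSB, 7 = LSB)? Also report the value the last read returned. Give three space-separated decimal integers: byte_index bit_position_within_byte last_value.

Answer: 2 5 8

Derivation:
Read 1: bits[0:5] width=5 -> value=30 (bin 11110); offset now 5 = byte 0 bit 5; 51 bits remain
Read 2: bits[5:6] width=1 -> value=1 (bin 1); offset now 6 = byte 0 bit 6; 50 bits remain
Read 3: bits[6:11] width=5 -> value=21 (bin 10101); offset now 11 = byte 1 bit 3; 45 bits remain
Read 4: bits[11:14] width=3 -> value=5 (bin 101); offset now 14 = byte 1 bit 6; 42 bits remain
Read 5: bits[14:21] width=7 -> value=8 (bin 0001000); offset now 21 = byte 2 bit 5; 35 bits remain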